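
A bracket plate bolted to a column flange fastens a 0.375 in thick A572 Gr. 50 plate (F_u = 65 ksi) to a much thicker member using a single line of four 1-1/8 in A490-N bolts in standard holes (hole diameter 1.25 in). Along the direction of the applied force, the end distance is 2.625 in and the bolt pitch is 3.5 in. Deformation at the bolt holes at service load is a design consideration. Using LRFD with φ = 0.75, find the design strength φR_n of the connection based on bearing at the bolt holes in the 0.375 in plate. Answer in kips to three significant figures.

Per bolt r_n = 1.2 l_c t F_u ≤ 2.4 d t F_u; upper limit = 2.4 × 1.125 × 0.375 × 65 = 65.81 kips.
Edge bolt: l_c = 2.625 − 1.25/2 = 2 in → 1.2 × 2 × 0.375 × 65 = 58.5 → r_n = 58.5 kips.
Interior bolts: l_c = 3.5 − 1.25 = 2.25 in → 1.2 × 2.25 × 0.375 × 65 = 65.81 → r_n = 65.81 kips.
R_n = 1 × 58.5 + 3 × 65.81 = 255.9 kips.
Design strength φR_n = 0.75 × 255.9 = 192 kips.

192 kips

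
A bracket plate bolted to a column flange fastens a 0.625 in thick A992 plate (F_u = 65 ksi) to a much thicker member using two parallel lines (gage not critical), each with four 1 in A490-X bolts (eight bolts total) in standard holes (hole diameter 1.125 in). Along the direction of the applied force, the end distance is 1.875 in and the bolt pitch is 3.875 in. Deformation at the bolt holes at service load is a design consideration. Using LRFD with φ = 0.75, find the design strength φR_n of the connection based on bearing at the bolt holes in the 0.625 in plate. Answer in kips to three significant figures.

Per bolt r_n = 1.2 l_c t F_u ≤ 2.4 d t F_u; upper limit = 2.4 × 1 × 0.625 × 65 = 97.5 kips.
Edge bolt: l_c = 1.875 − 1.125/2 = 1.312 in → 1.2 × 1.312 × 0.625 × 65 = 63.98 → r_n = 63.98 kips.
Interior bolts: l_c = 3.875 − 1.125 = 2.75 in → 1.2 × 2.75 × 0.625 × 65 = 134.1 → r_n = 97.5 kips.
R_n = 2 × 63.98 + 6 × 97.5 = 713 kips.
Design strength φR_n = 0.75 × 713 = 535 kips.

535 kips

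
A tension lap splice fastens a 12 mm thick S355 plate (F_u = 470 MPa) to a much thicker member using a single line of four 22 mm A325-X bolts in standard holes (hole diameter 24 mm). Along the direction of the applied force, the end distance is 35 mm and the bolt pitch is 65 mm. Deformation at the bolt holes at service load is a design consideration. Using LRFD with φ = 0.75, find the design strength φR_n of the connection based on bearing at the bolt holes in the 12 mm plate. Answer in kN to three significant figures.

741 kN

Per bolt r_n = 1.2 l_c t F_u ≤ 2.4 d t F_u; upper limit = 2.4 × 22 × 12 × 470 / 1000 = 297.8 kN.
Edge bolt: l_c = 35 − 24/2 = 23 mm → 1.2 × 23 × 12 × 470 / 1000 = 155.7 → r_n = 155.7 kN.
Interior bolts: l_c = 65 − 24 = 41 mm → 1.2 × 41 × 12 × 470 / 1000 = 277.5 → r_n = 277.5 kN.
R_n = 1 × 155.7 + 3 × 277.5 = 988.1 kN.
Design strength φR_n = 0.75 × 988.1 = 741 kN.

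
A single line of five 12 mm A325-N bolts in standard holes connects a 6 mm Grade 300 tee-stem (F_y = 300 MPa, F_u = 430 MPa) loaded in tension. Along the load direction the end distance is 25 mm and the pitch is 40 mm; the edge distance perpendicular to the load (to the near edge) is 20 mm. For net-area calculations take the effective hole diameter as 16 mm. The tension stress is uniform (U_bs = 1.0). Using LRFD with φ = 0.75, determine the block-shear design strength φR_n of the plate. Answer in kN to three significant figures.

154 kN

Shear plane L_v = 25 + 4·40 = 185 mm; A_gv = 185 × 6 = 1110 mm².
A_nv = (185 − 4.5·16) × 6 = 678 mm².
A_nt = (20 − 0.5·16) × 6 = 72 mm².
0.6 F_u A_nv = 174.9 kN; 0.6 F_y A_gv = 199.8 kN → shear rupture governs the shear term.
R_n = 174.9 + 1.0 × 430 × 72 / 1000 = 205.9 kN.
Design strength φR_n = 0.75 × 205.9 = 154 kN.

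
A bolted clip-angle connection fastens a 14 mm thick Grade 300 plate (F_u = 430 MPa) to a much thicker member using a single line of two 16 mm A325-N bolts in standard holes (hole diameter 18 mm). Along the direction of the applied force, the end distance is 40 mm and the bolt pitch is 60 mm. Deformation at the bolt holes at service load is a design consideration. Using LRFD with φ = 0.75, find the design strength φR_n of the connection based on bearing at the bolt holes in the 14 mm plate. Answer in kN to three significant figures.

Per bolt r_n = 1.2 l_c t F_u ≤ 2.4 d t F_u; upper limit = 2.4 × 16 × 14 × 430 / 1000 = 231.2 kN.
Edge bolt: l_c = 40 − 18/2 = 31 mm → 1.2 × 31 × 14 × 430 / 1000 = 223.9 → r_n = 223.9 kN.
Interior bolts: l_c = 60 − 18 = 42 mm → 1.2 × 42 × 14 × 430 / 1000 = 303.4 → r_n = 231.2 kN.
R_n = 1 × 223.9 + 1 × 231.2 = 455.1 kN.
Design strength φR_n = 0.75 × 455.1 = 341 kN.

341 kN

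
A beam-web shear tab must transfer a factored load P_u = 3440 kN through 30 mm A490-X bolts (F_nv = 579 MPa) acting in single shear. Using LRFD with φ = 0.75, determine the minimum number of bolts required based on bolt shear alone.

A_b = π·30²/4 = 706.9 mm².
Per-bolt design strength φR_n = 0.75 × 579 × 706.9 × 1 / 1000 = 307 kN.
n ≥ 3440 / 307 = 11.21 → use 12 bolts.

12 bolts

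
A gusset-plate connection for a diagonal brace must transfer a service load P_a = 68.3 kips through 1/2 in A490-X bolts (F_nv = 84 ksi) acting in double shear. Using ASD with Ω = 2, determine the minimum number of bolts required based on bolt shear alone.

5 bolts

A_b = π·0.5²/4 = 0.1963 in².
Per-bolt allowable strength R_n/Ω = 84 × 0.1963 × 2 / 2 = 16.49 kips.
n ≥ 68.3 / 16.49 = 4.141 → use 5 bolts.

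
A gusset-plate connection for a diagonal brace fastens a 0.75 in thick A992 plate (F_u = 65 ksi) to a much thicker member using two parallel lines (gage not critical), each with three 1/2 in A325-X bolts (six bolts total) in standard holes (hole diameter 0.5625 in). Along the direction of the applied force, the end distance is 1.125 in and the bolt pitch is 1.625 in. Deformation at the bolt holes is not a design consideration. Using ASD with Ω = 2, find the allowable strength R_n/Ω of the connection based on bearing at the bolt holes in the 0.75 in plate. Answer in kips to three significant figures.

208 kips

Per bolt r_n = 1.5 l_c t F_u ≤ 3.0 d t F_u; upper limit = 3.0 × 0.5 × 0.75 × 65 = 73.12 kips.
Edge bolt: l_c = 1.125 − 0.5625/2 = 0.8438 in → 1.5 × 0.8438 × 0.75 × 65 = 61.7 → r_n = 61.7 kips.
Interior bolts: l_c = 1.625 − 0.5625 = 1.062 in → 1.5 × 1.062 × 0.75 × 65 = 77.7 → r_n = 73.12 kips.
R_n = 2 × 61.7 + 4 × 73.12 = 415.9 kips.
Allowable strength R_n/Ω = 415.9 / 2 = 208 kips.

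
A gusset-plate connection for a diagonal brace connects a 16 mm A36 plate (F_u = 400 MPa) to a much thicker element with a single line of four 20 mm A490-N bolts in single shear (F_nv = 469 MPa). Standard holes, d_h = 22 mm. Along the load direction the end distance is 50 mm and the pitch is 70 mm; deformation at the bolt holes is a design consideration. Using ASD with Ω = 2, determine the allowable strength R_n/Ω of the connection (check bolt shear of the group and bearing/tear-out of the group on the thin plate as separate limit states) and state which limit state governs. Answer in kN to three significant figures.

295 kN (bolt shear governs)

Bolt shear: A_b = π·20²/4 = 314.2 mm²; R_n = 469 × 314.2 × 4 × 1 / 1000 = 589.4 kN → 589.4 / 2 = 295 kN.
Bearing (1.2 l_c t F_u ≤ 2.4 d t F_u): upper limit = 2.4·20·16·400 / 1000 = 307.2 kN.
  Edge l_c = 50 − 22/2 = 39 → r_n = 299.5 kN; interior l_c = 70 − 22 = 48 → r_n = 307.2 kN.
  R_n,bearing = 1·299.5 + 3·307.2 = 1221 kN → 1221 / 2 = 611 kN.
Bolt shear governs: 295 kN.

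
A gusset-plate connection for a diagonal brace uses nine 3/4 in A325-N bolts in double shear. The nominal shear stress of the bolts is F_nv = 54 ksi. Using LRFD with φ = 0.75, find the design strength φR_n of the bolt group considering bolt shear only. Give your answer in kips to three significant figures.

322 kips

A_b = π × 0.75² / 4 = 0.4418 in².
R_n = F_nv · A_b · n · n_s = 54 × 0.4418 × 9 × 2 = 429.4 kips.
Design strength φR_n = 0.75 × 429.4 = 322 kips.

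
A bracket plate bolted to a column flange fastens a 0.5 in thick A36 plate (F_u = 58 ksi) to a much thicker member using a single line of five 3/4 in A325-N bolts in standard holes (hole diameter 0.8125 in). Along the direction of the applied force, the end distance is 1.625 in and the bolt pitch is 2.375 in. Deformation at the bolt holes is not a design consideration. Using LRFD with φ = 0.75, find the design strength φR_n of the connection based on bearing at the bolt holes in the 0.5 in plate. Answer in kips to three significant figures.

236 kips

Per bolt r_n = 1.5 l_c t F_u ≤ 3.0 d t F_u; upper limit = 3.0 × 0.75 × 0.5 × 58 = 65.25 kips.
Edge bolt: l_c = 1.625 − 0.8125/2 = 1.219 in → 1.5 × 1.219 × 0.5 × 58 = 53.02 → r_n = 53.02 kips.
Interior bolts: l_c = 2.375 − 0.8125 = 1.562 in → 1.5 × 1.562 × 0.5 × 58 = 67.97 → r_n = 65.25 kips.
R_n = 1 × 53.02 + 4 × 65.25 = 314 kips.
Design strength φR_n = 0.75 × 314 = 236 kips.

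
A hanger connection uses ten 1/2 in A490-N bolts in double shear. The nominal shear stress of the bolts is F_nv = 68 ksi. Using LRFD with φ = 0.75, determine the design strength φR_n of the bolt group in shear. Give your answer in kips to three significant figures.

200 kips

A_b = π × 0.5² / 4 = 0.1963 in².
R_n = F_nv · A_b · n · n_s = 68 × 0.1963 × 10 × 2 = 267 kips.
Design strength φR_n = 0.75 × 267 = 200 kips.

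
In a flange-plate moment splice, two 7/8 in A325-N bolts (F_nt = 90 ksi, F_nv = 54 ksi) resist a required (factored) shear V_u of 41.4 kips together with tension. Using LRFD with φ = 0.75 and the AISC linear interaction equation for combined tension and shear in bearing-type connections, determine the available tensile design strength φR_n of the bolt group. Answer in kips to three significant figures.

A_b = π·0.875²/4 = 0.6013 in²; f_rv = 41.4 / (2 × 0.6013) = 34.42 ksi.
F'_nt = 1.3 F_nt − (F_nt / φF_nv) f_rv = 1.3·90 − (90/(0.75·54))·34.42 = 40.5 ksi, capped at F_nt → F'_nt = 40.5 ksi.
R_n = F'_nt · A_b · n = 40.5 × 0.6013 × 2 = 48.71 kips.
Design strength φR_n = 0.75 × 48.71 = 36.5 kips.

36.5 kips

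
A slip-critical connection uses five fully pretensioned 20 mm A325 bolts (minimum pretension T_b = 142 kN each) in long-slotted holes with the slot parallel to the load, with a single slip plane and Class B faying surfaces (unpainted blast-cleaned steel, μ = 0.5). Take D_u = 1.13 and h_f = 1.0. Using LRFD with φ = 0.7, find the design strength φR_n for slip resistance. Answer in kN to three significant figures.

281 kN

R_n = μ · D_u · h_f · T_b · n_s · n_b = 0.5 × 1.13 × 1.0 × 142 × 1 × 5 = 401.1 kN.
Design strength φR_n = 0.7 × 401.1 = 281 kN.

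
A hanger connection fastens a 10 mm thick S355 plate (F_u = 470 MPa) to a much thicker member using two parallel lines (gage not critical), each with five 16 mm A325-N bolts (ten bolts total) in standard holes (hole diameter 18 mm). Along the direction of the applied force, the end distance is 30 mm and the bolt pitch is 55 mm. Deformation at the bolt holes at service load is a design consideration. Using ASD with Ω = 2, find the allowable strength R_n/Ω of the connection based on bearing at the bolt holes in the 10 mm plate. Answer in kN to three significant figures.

840 kN

Per bolt r_n = 1.2 l_c t F_u ≤ 2.4 d t F_u; upper limit = 2.4 × 16 × 10 × 470 / 1000 = 180.5 kN.
Edge bolt: l_c = 30 − 18/2 = 21 mm → 1.2 × 21 × 10 × 470 / 1000 = 118.4 → r_n = 118.4 kN.
Interior bolts: l_c = 55 − 18 = 37 mm → 1.2 × 37 × 10 × 470 / 1000 = 208.7 → r_n = 180.5 kN.
R_n = 2 × 118.4 + 8 × 180.5 = 1681 kN.
Allowable strength R_n/Ω = 1681 / 2 = 840 kN.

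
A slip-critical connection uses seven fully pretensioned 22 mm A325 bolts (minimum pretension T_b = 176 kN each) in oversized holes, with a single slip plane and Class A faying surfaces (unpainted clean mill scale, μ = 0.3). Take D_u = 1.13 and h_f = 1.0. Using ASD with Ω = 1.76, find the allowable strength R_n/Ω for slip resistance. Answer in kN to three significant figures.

237 kN

R_n = μ · D_u · h_f · T_b · n_s · n_b = 0.3 × 1.13 × 1.0 × 176 × 1 × 7 = 417.6 kN.
Allowable strength R_n/Ω = 417.6 / 1.76 = 237 kN.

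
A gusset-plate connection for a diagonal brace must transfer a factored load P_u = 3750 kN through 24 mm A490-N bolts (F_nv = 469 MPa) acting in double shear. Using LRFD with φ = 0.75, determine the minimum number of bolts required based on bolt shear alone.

12 bolts

A_b = π·24²/4 = 452.4 mm².
Per-bolt design strength φR_n = 0.75 × 469 × 452.4 × 2 / 1000 = 318.3 kN.
n ≥ 3750 / 318.3 = 11.78 → use 12 bolts.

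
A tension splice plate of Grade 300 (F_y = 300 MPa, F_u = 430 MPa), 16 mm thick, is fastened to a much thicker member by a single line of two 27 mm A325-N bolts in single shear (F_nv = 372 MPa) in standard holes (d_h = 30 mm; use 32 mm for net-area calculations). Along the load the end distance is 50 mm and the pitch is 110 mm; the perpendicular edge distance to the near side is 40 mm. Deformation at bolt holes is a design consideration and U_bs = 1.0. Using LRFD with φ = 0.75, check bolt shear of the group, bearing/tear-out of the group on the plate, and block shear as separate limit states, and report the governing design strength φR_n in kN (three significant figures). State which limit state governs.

319 kN (bolt shear governs)

Bolt shear: A_b = π·27²/4 = 572.6 mm²; R_n = 372 × 572.6 × 2 × 1 / 1000 = 426 kN → 0.75 × 426 = 319 kN.
Bearing: edge l_c = 35, r_n = 289 kN; interior l_c = 80, r_n = 445.8 kN; R_n = 289 + 1·445.8 = 734.8 kN → 551 kN.
Block shear: A_gv = 2560, A_nv = 1792, A_nt = 384 mm²; R_n = min(0.6F_uA_nv, 0.6F_yA_gv) + U_bs·F_u·A_nt = 625.9 kN → 469 kN.
Bolt shear governs: 319 kN.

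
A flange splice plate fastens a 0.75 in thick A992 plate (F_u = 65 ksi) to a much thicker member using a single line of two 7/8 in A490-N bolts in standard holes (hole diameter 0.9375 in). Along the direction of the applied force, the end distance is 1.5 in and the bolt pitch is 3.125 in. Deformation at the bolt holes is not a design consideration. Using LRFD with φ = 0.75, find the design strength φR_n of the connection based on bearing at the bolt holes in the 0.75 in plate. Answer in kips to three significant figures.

153 kips

Per bolt r_n = 1.5 l_c t F_u ≤ 3.0 d t F_u; upper limit = 3.0 × 0.875 × 0.75 × 65 = 128 kips.
Edge bolt: l_c = 1.5 − 0.9375/2 = 1.031 in → 1.5 × 1.031 × 0.75 × 65 = 75.41 → r_n = 75.41 kips.
Interior bolts: l_c = 3.125 − 0.9375 = 2.188 in → 1.5 × 2.188 × 0.75 × 65 = 160 → r_n = 128 kips.
R_n = 1 × 75.41 + 1 × 128 = 203.4 kips.
Design strength φR_n = 0.75 × 203.4 = 153 kips.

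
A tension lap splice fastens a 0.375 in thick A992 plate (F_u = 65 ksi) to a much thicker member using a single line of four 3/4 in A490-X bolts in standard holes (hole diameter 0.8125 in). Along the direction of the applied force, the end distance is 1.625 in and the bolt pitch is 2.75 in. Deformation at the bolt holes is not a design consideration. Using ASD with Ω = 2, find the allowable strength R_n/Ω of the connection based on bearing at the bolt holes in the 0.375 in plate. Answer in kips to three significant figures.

Per bolt r_n = 1.5 l_c t F_u ≤ 3.0 d t F_u; upper limit = 3.0 × 0.75 × 0.375 × 65 = 54.84 kips.
Edge bolt: l_c = 1.625 − 0.8125/2 = 1.219 in → 1.5 × 1.219 × 0.375 × 65 = 44.56 → r_n = 44.56 kips.
Interior bolts: l_c = 2.75 − 0.8125 = 1.938 in → 1.5 × 1.938 × 0.375 × 65 = 70.84 → r_n = 54.84 kips.
R_n = 1 × 44.56 + 3 × 54.84 = 209.1 kips.
Allowable strength R_n/Ω = 209.1 / 2 = 105 kips.

105 kips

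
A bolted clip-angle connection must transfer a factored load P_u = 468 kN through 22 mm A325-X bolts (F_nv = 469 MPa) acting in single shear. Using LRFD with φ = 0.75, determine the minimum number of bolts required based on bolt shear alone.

4 bolts

A_b = π·22²/4 = 380.1 mm².
Per-bolt design strength φR_n = 0.75 × 469 × 380.1 × 1 / 1000 = 133.7 kN.
n ≥ 468 / 133.7 = 3.5 → use 4 bolts.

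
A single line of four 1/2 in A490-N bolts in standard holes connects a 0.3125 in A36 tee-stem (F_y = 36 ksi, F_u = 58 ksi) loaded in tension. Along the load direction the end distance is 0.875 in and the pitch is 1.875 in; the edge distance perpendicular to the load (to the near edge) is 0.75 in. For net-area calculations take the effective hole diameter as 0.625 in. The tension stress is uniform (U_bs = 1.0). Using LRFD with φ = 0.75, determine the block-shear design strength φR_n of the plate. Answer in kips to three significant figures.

Shear plane L_v = 0.875 + 3·1.875 = 6.5 in; A_gv = 6.5 × 0.3125 = 2.031 in².
A_nv = (6.5 − 3.5·0.625) × 0.3125 = 1.348 in².
A_nt = (0.75 − 0.5·0.625) × 0.3125 = 0.1367 in².
0.6 F_u A_nv = 46.9 kips; 0.6 F_y A_gv = 43.87 kips → shear yielding governs the shear term.
R_n = 43.87 + 1.0 × 58 × 0.1367 = 51.8 kips.
Design strength φR_n = 0.75 × 51.8 = 38.9 kips.

38.9 kips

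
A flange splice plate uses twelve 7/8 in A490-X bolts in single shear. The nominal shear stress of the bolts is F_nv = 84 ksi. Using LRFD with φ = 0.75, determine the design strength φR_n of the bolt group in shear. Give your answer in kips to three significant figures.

455 kips

A_b = π × 0.875² / 4 = 0.6013 in².
R_n = F_nv · A_b · n · n_s = 84 × 0.6013 × 12 × 1 = 606.1 kips.
Design strength φR_n = 0.75 × 606.1 = 455 kips.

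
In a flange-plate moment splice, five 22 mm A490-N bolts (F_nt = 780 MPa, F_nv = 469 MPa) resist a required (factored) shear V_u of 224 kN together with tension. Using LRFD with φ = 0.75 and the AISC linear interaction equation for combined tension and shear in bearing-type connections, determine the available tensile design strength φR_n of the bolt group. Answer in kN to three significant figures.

1070 kN

A_b = π·22²/4 = 380.1 mm²; f_rv = 224 × 1000 / (5 × 380.1) = 117.9 MPa.
F'_nt = 1.3 F_nt − (F_nt / φF_nv) f_rv = 1.3·780 − (780/(0.75·469))·117.9 = 752.7 MPa, capped at F_nt → F'_nt = 752.7 MPa.
R_n = F'_nt · A_b · n = 752.7 × 380.1 × 5 / 1000 = 1431 kN.
Design strength φR_n = 0.75 × 1431 = 1070 kN.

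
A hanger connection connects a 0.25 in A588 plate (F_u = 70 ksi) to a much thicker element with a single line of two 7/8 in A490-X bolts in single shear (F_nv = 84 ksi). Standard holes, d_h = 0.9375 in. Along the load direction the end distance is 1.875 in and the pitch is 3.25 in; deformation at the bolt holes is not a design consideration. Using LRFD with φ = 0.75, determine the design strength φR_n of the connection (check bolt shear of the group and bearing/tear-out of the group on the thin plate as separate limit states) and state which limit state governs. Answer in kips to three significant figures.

Bolt shear: A_b = π·0.875²/4 = 0.6013 in²; R_n = 84 × 0.6013 × 2 × 1 = 101 kips → 0.75 × 101 = 75.8 kips.
Bearing (1.5 l_c t F_u ≤ 3.0 d t F_u): upper limit = 3.0·0.875·0.25·70 = 45.94 kips.
  Edge l_c = 1.875 − 0.9375/2 = 1.406 → r_n = 36.91 kips; interior l_c = 3.25 − 0.9375 = 2.312 → r_n = 45.94 kips.
  R_n,bearing = 1·36.91 + 1·45.94 = 82.85 kips → 0.75 × 82.85 = 62.1 kips.
Bearing governs: 62.1 kips.

62.1 kips (bearing governs)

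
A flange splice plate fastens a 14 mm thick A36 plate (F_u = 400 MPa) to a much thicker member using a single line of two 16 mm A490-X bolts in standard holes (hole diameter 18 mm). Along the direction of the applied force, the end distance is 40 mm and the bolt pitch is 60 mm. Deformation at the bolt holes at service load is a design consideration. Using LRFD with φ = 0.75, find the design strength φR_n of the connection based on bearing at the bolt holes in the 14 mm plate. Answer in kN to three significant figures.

Per bolt r_n = 1.2 l_c t F_u ≤ 2.4 d t F_u; upper limit = 2.4 × 16 × 14 × 400 / 1000 = 215 kN.
Edge bolt: l_c = 40 − 18/2 = 31 mm → 1.2 × 31 × 14 × 400 / 1000 = 208.3 → r_n = 208.3 kN.
Interior bolts: l_c = 60 − 18 = 42 mm → 1.2 × 42 × 14 × 400 / 1000 = 282.2 → r_n = 215 kN.
R_n = 1 × 208.3 + 1 × 215 = 423.4 kN.
Design strength φR_n = 0.75 × 423.4 = 318 kN.

318 kN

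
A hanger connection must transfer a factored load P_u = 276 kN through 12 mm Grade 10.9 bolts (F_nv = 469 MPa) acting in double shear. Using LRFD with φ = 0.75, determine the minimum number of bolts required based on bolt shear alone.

A_b = π·12²/4 = 113.1 mm².
Per-bolt design strength φR_n = 0.75 × 469 × 113.1 × 2 / 1000 = 79.56 kN.
n ≥ 276 / 79.56 = 3.469 → use 4 bolts.

4 bolts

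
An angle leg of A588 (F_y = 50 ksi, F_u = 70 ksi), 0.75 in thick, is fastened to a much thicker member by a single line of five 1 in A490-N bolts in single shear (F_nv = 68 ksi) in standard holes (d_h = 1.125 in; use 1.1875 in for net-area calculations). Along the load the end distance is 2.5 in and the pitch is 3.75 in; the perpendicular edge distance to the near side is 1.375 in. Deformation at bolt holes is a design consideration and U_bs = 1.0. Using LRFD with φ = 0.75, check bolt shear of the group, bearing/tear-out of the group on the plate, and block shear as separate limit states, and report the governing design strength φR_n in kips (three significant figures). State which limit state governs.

200 kips (bolt shear governs)

Bolt shear: A_b = π·1²/4 = 0.7854 in²; R_n = 68 × 0.7854 × 5 × 1 = 267 kips → 0.75 × 267 = 200 kips.
Bearing: edge l_c = 1.938, r_n = 122.1 kips; interior l_c = 2.625, r_n = 126 kips; R_n = 122.1 + 4·126 = 626.1 kips → 470 kips.
Block shear: A_gv = 13.12, A_nv = 9.117, A_nt = 0.5859 in²; R_n = min(0.6F_uA_nv, 0.6F_yA_gv) + U_bs·F_u·A_nt = 423.9 kips → 318 kips.
Bolt shear governs: 200 kips.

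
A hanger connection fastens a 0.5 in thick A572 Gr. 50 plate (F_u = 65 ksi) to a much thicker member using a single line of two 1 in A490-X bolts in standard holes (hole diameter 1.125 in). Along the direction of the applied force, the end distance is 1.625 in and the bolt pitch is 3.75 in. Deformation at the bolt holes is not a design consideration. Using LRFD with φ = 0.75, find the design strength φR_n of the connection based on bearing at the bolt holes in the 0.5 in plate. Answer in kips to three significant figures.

Per bolt r_n = 1.5 l_c t F_u ≤ 3.0 d t F_u; upper limit = 3.0 × 1 × 0.5 × 65 = 97.5 kips.
Edge bolt: l_c = 1.625 − 1.125/2 = 1.062 in → 1.5 × 1.062 × 0.5 × 65 = 51.8 → r_n = 51.8 kips.
Interior bolts: l_c = 3.75 − 1.125 = 2.625 in → 1.5 × 2.625 × 0.5 × 65 = 128 → r_n = 97.5 kips.
R_n = 1 × 51.8 + 1 × 97.5 = 149.3 kips.
Design strength φR_n = 0.75 × 149.3 = 112 kips.

112 kips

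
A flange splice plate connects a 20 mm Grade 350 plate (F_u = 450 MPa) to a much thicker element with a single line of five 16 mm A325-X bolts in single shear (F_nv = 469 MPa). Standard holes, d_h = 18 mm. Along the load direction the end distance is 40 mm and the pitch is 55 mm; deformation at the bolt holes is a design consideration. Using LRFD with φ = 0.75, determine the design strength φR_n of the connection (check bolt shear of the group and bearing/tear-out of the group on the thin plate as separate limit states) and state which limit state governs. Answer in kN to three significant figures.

Bolt shear: A_b = π·16²/4 = 201.1 mm²; R_n = 469 × 201.1 × 5 × 1 / 1000 = 471.5 kN → 0.75 × 471.5 = 354 kN.
Bearing (1.2 l_c t F_u ≤ 2.4 d t F_u): upper limit = 2.4·16·20·450 / 1000 = 345.6 kN.
  Edge l_c = 40 − 18/2 = 31 → r_n = 334.8 kN; interior l_c = 55 − 18 = 37 → r_n = 345.6 kN.
  R_n,bearing = 1·334.8 + 4·345.6 = 1717 kN → 0.75 × 1717 = 1290 kN.
Bolt shear governs: 354 kN.

354 kN (bolt shear governs)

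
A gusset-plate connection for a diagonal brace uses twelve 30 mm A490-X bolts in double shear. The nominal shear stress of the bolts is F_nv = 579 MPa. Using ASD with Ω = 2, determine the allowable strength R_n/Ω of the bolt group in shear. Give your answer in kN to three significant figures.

A_b = π × 30² / 4 = 706.9 mm².
R_n = F_nv · A_b · n · n_s = 579 × 706.9 × 12 × 2 / 1000 = 9823 kN.
Allowable strength R_n/Ω = 9823 / 2 = 4910 kN.

4910 kN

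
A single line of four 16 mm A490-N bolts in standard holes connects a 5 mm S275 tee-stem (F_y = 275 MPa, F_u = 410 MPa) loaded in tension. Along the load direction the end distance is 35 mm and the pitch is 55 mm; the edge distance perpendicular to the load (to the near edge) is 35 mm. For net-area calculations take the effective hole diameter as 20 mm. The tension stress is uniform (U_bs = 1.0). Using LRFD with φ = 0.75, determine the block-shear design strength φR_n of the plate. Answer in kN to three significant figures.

158 kN

Shear plane L_v = 35 + 3·55 = 200 mm; A_gv = 200 × 5 = 1000 mm².
A_nv = (200 − 3.5·20) × 5 = 650 mm².
A_nt = (35 − 0.5·20) × 5 = 125 mm².
0.6 F_u A_nv = 159.9 kN; 0.6 F_y A_gv = 165 kN → shear rupture governs the shear term.
R_n = 159.9 + 1.0 × 410 × 125 / 1000 = 211.2 kN.
Design strength φR_n = 0.75 × 211.2 = 158 kN.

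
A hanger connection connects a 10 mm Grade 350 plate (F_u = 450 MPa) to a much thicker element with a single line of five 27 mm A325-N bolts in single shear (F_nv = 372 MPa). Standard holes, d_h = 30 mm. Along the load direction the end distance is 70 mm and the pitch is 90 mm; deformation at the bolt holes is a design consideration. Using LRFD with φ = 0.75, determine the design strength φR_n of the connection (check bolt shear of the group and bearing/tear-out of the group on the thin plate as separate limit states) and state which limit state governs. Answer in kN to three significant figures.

799 kN (bolt shear governs)

Bolt shear: A_b = π·27²/4 = 572.6 mm²; R_n = 372 × 572.6 × 5 × 1 / 1000 = 1065 kN → 0.75 × 1065 = 799 kN.
Bearing (1.2 l_c t F_u ≤ 2.4 d t F_u): upper limit = 2.4·27·10·450 / 1000 = 291.6 kN.
  Edge l_c = 70 − 30/2 = 55 → r_n = 291.6 kN; interior l_c = 90 − 30 = 60 → r_n = 291.6 kN.
  R_n,bearing = 1·291.6 + 4·291.6 = 1458 kN → 0.75 × 1458 = 1090 kN.
Bolt shear governs: 799 kN.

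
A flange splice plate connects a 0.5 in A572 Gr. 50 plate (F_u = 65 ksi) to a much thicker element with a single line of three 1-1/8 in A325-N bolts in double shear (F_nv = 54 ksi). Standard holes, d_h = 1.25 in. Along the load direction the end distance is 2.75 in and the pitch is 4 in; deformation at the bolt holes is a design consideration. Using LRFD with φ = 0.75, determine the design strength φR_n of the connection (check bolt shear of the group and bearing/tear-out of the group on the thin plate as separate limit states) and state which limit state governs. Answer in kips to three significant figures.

194 kips (bearing governs)

Bolt shear: A_b = π·1.125²/4 = 0.994 in²; R_n = 54 × 0.994 × 3 × 2 = 322.1 kips → 0.75 × 322.1 = 242 kips.
Bearing (1.2 l_c t F_u ≤ 2.4 d t F_u): upper limit = 2.4·1.125·0.5·65 = 87.75 kips.
  Edge l_c = 2.75 − 1.25/2 = 2.125 → r_n = 82.88 kips; interior l_c = 4 − 1.25 = 2.75 → r_n = 87.75 kips.
  R_n,bearing = 1·82.88 + 2·87.75 = 258.4 kips → 0.75 × 258.4 = 194 kips.
Bearing governs: 194 kips.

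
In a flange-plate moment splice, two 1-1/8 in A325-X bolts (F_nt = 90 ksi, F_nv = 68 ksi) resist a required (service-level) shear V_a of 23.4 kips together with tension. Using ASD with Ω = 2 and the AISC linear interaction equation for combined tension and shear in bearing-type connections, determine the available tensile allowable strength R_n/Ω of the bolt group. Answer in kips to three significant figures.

A_b = π·1.125²/4 = 0.994 in²; f_rv = 23.4 / (2 × 0.994) = 11.77 ksi.
F'_nt = 1.3 F_nt − (Ω F_nt / F_nv) f_rv = 1.3·90 − (2·90/68)·11.77 = 85.84 ksi, capped at F_nt → F'_nt = 85.84 ksi.
R_n = F'_nt · A_b · n = 85.84 × 0.994 × 2 = 170.7 kips.
Allowable strength R_n/Ω = 170.7 / 2 = 85.3 kips.

85.3 kips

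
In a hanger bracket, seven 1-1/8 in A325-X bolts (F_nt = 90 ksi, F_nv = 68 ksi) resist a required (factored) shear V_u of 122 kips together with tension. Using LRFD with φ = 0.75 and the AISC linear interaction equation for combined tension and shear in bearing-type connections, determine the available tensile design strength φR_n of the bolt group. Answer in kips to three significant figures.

449 kips

A_b = π·1.125²/4 = 0.994 in²; f_rv = 122 / (7 × 0.994) = 17.53 ksi.
F'_nt = 1.3 F_nt − (F_nt / φF_nv) f_rv = 1.3·90 − (90/(0.75·68))·17.53 = 86.06 ksi, capped at F_nt → F'_nt = 86.06 ksi.
R_n = F'_nt · A_b · n = 86.06 × 0.994 × 7 = 598.8 kips.
Design strength φR_n = 0.75 × 598.8 = 449 kips.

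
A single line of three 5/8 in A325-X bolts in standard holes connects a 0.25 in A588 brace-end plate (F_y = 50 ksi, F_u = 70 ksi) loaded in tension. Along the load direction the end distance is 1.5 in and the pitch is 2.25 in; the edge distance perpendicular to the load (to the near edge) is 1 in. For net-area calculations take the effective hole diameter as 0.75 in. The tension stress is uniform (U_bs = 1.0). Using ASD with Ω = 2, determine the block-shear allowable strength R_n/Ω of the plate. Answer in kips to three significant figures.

27.1 kips

Shear plane L_v = 1.5 + 2·2.25 = 6 in; A_gv = 6 × 0.25 = 1.5 in².
A_nv = (6 − 2.5·0.75) × 0.25 = 1.031 in².
A_nt = (1 − 0.5·0.75) × 0.25 = 0.1562 in².
0.6 F_u A_nv = 43.31 kips; 0.6 F_y A_gv = 45 kips → shear rupture governs the shear term.
R_n = 43.31 + 1.0 × 70 × 0.1562 = 54.25 kips.
Allowable strength R_n/Ω = 54.25 / 2 = 27.1 kips.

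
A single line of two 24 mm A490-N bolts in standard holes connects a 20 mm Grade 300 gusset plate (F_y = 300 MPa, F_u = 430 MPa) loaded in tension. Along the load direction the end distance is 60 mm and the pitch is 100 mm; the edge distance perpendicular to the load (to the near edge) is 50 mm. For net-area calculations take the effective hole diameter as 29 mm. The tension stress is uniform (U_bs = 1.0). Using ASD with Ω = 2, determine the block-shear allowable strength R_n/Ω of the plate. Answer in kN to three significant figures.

Shear plane L_v = 60 + 1·100 = 160 mm; A_gv = 160 × 20 = 3200 mm².
A_nv = (160 − 1.5·29) × 20 = 2330 mm².
A_nt = (50 − 0.5·29) × 20 = 710 mm².
0.6 F_u A_nv = 601.1 kN; 0.6 F_y A_gv = 576 kN → shear yielding governs the shear term.
R_n = 576 + 1.0 × 430 × 710 / 1000 = 881.3 kN.
Allowable strength R_n/Ω = 881.3 / 2 = 441 kN.

441 kN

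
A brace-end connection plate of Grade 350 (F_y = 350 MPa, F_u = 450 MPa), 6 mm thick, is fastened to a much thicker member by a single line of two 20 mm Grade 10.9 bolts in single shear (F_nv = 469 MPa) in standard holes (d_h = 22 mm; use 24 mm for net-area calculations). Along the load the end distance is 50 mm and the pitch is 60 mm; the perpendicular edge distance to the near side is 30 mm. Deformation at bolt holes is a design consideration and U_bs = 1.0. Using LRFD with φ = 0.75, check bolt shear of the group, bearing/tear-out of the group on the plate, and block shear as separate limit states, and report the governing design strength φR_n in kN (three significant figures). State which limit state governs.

Bolt shear: A_b = π·20²/4 = 314.2 mm²; R_n = 469 × 314.2 × 2 × 1 / 1000 = 294.7 kN → 0.75 × 294.7 = 221 kN.
Bearing: edge l_c = 39, r_n = 126.4 kN; interior l_c = 38, r_n = 123.1 kN; R_n = 126.4 + 1·123.1 = 249.5 kN → 187 kN.
Block shear: A_gv = 660, A_nv = 444, A_nt = 108 mm²; R_n = min(0.6F_uA_nv, 0.6F_yA_gv) + U_bs·F_u·A_nt = 168.5 kN → 126 kN.
Block shear governs: 126 kN.

126 kN (block shear governs)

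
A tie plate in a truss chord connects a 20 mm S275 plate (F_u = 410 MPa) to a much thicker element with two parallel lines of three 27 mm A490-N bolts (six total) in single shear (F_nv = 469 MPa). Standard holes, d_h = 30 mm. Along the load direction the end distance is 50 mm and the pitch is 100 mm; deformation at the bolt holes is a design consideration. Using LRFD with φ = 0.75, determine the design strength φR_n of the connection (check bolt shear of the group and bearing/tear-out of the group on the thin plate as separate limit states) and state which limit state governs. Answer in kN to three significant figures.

1210 kN (bolt shear governs)

Bolt shear: A_b = π·27²/4 = 572.6 mm²; R_n = 469 × 572.6 × 6 × 1 / 1000 = 1611 kN → 0.75 × 1611 = 1210 kN.
Bearing (1.2 l_c t F_u ≤ 2.4 d t F_u): upper limit = 2.4·27·20·410 / 1000 = 531.4 kN.
  Edge l_c = 50 − 30/2 = 35 → r_n = 344.4 kN; interior l_c = 100 − 30 = 70 → r_n = 531.4 kN.
  R_n,bearing = 2·344.4 + 4·531.4 = 2814 kN → 0.75 × 2814 = 2110 kN.
Bolt shear governs: 1210 kN.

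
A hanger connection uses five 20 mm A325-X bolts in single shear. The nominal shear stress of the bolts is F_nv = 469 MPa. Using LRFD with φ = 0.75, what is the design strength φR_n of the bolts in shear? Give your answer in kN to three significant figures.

A_b = π × 20² / 4 = 314.2 mm².
R_n = F_nv · A_b · n · n_s = 469 × 314.2 × 5 × 1 / 1000 = 736.7 kN.
Design strength φR_n = 0.75 × 736.7 = 553 kN.

553 kN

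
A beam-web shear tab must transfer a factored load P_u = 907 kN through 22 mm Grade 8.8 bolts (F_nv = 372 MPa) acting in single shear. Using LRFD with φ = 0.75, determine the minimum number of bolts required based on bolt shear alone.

A_b = π·22²/4 = 380.1 mm².
Per-bolt design strength φR_n = 0.75 × 372 × 380.1 × 1 / 1000 = 106.1 kN.
n ≥ 907 / 106.1 = 8.552 → use 9 bolts.

9 bolts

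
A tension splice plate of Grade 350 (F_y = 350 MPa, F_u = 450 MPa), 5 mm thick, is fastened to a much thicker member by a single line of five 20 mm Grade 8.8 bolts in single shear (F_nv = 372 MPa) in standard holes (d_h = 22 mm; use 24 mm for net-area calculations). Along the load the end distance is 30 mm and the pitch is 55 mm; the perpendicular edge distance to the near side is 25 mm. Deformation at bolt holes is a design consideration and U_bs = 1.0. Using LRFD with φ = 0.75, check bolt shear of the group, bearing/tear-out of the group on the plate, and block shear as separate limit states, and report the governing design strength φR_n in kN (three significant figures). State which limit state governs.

Bolt shear: A_b = π·20²/4 = 314.2 mm²; R_n = 372 × 314.2 × 5 × 1 / 1000 = 584.3 kN → 0.75 × 584.3 = 438 kN.
Bearing: edge l_c = 19, r_n = 51.3 kN; interior l_c = 33, r_n = 89.1 kN; R_n = 51.3 + 4·89.1 = 407.7 kN → 306 kN.
Block shear: A_gv = 1250, A_nv = 710, A_nt = 65 mm²; R_n = min(0.6F_uA_nv, 0.6F_yA_gv) + U_bs·F_u·A_nt = 221 kN → 166 kN.
Block shear governs: 166 kN.

166 kN (block shear governs)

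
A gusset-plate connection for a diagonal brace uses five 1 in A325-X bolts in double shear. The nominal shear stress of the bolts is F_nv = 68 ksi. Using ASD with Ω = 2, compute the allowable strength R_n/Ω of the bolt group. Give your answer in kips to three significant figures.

A_b = π × 1² / 4 = 0.7854 in².
R_n = F_nv · A_b · n · n_s = 68 × 0.7854 × 5 × 2 = 534.1 kips.
Allowable strength R_n/Ω = 534.1 / 2 = 267 kips.

267 kips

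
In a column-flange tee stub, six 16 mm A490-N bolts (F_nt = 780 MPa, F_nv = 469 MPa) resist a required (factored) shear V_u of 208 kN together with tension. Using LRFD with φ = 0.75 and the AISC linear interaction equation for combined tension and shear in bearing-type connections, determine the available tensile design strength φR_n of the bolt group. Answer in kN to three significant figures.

A_b = π·16²/4 = 201.1 mm²; f_rv = 208 × 1000 / (6 × 201.1) = 172.4 MPa.
F'_nt = 1.3 F_nt − (F_nt / φF_nv) f_rv = 1.3·780 − (780/(0.75·469))·172.4 = 631.7 MPa, capped at F_nt → F'_nt = 631.7 MPa.
R_n = F'_nt · A_b · n = 631.7 × 201.1 × 6 / 1000 = 762 kN.
Design strength φR_n = 0.75 × 762 = 572 kN.

572 kN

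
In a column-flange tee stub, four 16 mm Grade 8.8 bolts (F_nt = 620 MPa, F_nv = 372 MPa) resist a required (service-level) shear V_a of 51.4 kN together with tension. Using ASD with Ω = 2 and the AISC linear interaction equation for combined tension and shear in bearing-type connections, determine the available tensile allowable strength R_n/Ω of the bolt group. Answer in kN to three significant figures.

238 kN

A_b = π·16²/4 = 201.1 mm²; f_rv = 51.4 × 1000 / (4 × 201.1) = 63.91 MPa.
F'_nt = 1.3 F_nt − (Ω F_nt / F_nv) f_rv = 1.3·620 − (2·620/372)·63.91 = 593 MPa, capped at F_nt → F'_nt = 593 MPa.
R_n = F'_nt · A_b · n = 593 × 201.1 × 4 / 1000 = 476.9 kN.
Allowable strength R_n/Ω = 476.9 / 2 = 238 kN.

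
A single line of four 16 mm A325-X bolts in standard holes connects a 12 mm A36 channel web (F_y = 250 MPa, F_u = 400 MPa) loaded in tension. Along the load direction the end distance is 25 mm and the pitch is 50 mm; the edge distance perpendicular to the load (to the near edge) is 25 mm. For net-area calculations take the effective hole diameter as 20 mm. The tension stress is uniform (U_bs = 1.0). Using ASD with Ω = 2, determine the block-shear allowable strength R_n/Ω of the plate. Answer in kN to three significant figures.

187 kN

Shear plane L_v = 25 + 3·50 = 175 mm; A_gv = 175 × 12 = 2100 mm².
A_nv = (175 − 3.5·20) × 12 = 1260 mm².
A_nt = (25 − 0.5·20) × 12 = 180 mm².
0.6 F_u A_nv = 302.4 kN; 0.6 F_y A_gv = 315 kN → shear rupture governs the shear term.
R_n = 302.4 + 1.0 × 400 × 180 / 1000 = 374.4 kN.
Allowable strength R_n/Ω = 374.4 / 2 = 187 kN.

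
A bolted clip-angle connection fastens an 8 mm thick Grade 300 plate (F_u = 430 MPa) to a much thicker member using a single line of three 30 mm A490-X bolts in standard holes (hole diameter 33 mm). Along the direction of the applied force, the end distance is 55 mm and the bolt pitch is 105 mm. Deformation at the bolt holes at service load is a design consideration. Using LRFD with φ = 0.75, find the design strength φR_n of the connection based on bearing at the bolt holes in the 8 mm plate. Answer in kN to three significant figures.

491 kN

Per bolt r_n = 1.2 l_c t F_u ≤ 2.4 d t F_u; upper limit = 2.4 × 30 × 8 × 430 / 1000 = 247.7 kN.
Edge bolt: l_c = 55 − 33/2 = 38.5 mm → 1.2 × 38.5 × 8 × 430 / 1000 = 158.9 → r_n = 158.9 kN.
Interior bolts: l_c = 105 − 33 = 72 mm → 1.2 × 72 × 8 × 430 / 1000 = 297.2 → r_n = 247.7 kN.
R_n = 1 × 158.9 + 2 × 247.7 = 654.3 kN.
Design strength φR_n = 0.75 × 654.3 = 491 kN.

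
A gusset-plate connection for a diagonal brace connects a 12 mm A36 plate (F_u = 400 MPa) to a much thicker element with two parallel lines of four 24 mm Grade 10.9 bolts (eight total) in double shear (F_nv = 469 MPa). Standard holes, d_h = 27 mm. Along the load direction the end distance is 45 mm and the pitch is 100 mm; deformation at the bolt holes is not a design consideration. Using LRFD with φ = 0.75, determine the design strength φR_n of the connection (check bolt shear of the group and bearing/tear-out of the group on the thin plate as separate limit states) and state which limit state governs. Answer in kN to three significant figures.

Bolt shear: A_b = π·24²/4 = 452.4 mm²; R_n = 469 × 452.4 × 8 × 2 / 1000 = 3395 kN → 0.75 × 3395 = 2550 kN.
Bearing (1.5 l_c t F_u ≤ 3.0 d t F_u): upper limit = 3.0·24·12·400 / 1000 = 345.6 kN.
  Edge l_c = 45 − 27/2 = 31.5 → r_n = 226.8 kN; interior l_c = 100 − 27 = 73 → r_n = 345.6 kN.
  R_n,bearing = 2·226.8 + 6·345.6 = 2527 kN → 0.75 × 2527 = 1900 kN.
Bearing governs: 1900 kN.

1900 kN (bearing governs)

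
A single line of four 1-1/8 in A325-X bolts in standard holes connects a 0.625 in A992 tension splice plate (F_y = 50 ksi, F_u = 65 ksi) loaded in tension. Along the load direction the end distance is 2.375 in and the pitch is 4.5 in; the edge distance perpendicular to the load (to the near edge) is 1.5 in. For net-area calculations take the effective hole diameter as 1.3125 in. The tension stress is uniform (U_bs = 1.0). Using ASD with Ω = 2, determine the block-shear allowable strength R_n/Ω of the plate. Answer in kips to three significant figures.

Shear plane L_v = 2.375 + 3·4.5 = 15.88 in; A_gv = 15.88 × 0.625 = 9.922 in².
A_nv = (15.88 − 3.5·1.3125) × 0.625 = 7.051 in².
A_nt = (1.5 − 0.5·1.3125) × 0.625 = 0.5273 in².
0.6 F_u A_nv = 275 kips; 0.6 F_y A_gv = 297.7 kips → shear rupture governs the shear term.
R_n = 275 + 1.0 × 65 × 0.5273 = 309.3 kips.
Allowable strength R_n/Ω = 309.3 / 2 = 155 kips.

155 kips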